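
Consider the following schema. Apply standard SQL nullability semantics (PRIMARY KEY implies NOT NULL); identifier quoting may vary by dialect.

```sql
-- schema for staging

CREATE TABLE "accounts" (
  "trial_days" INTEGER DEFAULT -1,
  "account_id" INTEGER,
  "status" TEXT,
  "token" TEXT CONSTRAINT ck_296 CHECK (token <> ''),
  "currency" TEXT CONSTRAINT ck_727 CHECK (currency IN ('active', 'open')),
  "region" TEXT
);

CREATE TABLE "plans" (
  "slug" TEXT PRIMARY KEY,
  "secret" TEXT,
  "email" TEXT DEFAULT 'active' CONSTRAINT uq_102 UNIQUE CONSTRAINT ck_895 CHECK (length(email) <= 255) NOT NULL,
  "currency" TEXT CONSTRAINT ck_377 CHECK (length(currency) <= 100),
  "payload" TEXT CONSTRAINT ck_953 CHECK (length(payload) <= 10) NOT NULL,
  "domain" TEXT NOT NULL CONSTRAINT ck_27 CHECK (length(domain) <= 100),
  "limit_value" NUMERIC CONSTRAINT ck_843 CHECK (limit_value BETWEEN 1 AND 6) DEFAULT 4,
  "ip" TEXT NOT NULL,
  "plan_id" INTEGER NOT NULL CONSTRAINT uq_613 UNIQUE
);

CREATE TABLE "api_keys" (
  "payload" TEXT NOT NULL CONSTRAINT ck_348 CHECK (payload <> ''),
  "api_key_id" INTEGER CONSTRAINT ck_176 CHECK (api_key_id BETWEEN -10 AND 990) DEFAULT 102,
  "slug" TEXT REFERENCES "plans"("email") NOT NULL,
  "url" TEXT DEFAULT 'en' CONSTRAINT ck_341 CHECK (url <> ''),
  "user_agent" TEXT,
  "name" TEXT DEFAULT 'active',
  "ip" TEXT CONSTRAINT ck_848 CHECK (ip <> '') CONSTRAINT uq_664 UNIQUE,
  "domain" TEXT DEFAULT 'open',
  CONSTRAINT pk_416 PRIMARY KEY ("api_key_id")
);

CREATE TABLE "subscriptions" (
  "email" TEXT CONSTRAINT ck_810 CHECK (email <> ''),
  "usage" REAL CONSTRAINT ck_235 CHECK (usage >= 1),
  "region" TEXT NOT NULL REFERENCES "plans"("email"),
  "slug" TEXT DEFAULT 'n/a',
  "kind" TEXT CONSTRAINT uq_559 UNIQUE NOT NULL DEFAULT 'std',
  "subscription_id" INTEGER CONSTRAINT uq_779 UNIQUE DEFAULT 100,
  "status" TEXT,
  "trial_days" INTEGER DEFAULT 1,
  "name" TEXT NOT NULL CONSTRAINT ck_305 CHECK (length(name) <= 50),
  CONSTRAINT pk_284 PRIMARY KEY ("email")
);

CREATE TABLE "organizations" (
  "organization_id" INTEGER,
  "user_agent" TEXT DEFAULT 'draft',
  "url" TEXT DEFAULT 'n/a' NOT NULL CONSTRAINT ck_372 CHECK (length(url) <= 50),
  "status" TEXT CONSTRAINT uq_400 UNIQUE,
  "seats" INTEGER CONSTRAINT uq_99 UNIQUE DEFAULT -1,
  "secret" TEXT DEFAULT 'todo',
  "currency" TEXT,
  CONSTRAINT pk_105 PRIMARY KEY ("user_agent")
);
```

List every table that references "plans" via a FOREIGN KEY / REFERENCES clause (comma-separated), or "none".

- api_keys.slug references plans(email).
- subscriptions.region references plans(email).

api_keys, subscriptions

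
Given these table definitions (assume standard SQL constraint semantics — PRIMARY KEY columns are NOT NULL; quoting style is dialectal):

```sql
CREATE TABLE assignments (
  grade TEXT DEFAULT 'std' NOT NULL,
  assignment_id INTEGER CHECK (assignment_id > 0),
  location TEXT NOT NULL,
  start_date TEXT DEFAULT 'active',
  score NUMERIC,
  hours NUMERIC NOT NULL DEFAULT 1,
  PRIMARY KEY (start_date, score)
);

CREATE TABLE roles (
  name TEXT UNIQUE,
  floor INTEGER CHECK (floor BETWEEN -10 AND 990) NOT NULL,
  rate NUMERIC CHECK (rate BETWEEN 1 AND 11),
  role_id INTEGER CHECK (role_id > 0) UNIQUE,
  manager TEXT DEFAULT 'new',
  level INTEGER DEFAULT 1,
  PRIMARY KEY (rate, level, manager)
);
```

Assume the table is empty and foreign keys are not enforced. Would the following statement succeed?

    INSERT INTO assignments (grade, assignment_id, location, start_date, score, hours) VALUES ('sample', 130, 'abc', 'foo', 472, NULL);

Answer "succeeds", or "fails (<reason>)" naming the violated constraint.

fails (NOT NULL on hours)

hours is explicitly set to NULL, but hours is declared NOT NULL.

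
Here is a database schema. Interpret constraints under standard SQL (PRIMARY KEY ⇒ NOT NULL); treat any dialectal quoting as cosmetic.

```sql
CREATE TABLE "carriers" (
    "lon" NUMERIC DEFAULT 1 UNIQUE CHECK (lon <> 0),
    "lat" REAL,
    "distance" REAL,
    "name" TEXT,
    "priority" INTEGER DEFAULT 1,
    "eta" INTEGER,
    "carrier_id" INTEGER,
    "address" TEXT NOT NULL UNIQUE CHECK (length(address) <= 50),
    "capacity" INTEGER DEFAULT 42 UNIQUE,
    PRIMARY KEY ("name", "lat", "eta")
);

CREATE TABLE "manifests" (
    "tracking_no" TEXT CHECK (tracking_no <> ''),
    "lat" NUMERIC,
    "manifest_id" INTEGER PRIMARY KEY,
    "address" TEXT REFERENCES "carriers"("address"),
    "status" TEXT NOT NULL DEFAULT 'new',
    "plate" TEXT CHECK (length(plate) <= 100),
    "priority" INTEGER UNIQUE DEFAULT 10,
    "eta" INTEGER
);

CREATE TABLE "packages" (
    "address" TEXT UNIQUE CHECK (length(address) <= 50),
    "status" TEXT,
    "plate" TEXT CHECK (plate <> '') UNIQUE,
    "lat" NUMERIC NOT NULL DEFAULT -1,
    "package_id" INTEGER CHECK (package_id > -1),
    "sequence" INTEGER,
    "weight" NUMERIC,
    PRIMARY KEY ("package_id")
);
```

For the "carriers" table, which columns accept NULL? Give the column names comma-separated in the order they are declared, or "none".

- lon: CHECK does not forbid NULL (a CHECK constraint passes when its expression is NULL) → nullable.
- lat: part of the PRIMARY KEY, which implies NOT NULL → not nullable.
- distance: no NOT NULL constraint applies → nullable.
- name: part of the PRIMARY KEY, which implies NOT NULL → not nullable.
- priority: DEFAULT only fills an omitted column; an explicit NULL is still allowed → nullable.
- eta: part of the PRIMARY KEY, which implies NOT NULL → not nullable.
- carrier_id: no NOT NULL constraint applies → nullable.
- address: declared NOT NULL → not nullable.
- capacity: UNIQUE does not imply NOT NULL → nullable.

lon, distance, priority, carrier_id, capacity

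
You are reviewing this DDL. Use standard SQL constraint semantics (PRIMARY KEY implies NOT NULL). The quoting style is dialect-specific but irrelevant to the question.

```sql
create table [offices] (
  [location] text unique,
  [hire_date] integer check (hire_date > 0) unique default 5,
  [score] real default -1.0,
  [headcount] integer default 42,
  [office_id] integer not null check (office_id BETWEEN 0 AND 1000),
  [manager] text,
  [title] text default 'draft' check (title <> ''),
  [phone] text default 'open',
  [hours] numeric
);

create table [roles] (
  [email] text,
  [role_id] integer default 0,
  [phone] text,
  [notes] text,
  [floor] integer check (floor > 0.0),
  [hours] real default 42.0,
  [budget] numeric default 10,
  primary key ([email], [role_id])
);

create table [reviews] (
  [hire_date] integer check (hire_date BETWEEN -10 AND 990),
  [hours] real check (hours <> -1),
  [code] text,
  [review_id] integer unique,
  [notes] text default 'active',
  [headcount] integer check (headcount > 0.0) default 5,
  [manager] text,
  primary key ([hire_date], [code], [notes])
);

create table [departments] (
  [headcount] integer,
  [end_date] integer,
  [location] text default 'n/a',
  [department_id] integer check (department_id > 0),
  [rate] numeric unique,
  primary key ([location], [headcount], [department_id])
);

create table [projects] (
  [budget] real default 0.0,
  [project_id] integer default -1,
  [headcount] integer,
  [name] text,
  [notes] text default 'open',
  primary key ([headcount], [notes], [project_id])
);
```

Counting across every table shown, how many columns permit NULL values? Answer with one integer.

21

offices: 8 nullable (location, hire_date, score, headcount, manager, title, phone, hours — PK none and explicit NOT NULL columns excluded).
roles: 5 nullable (phone, notes, floor, hours, budget — PK (email, role_id) and explicit NOT NULL columns excluded).
reviews: 4 nullable (hours, review_id, headcount, manager — PK (hire_date, code, notes) and explicit NOT NULL columns excluded).
departments: 2 nullable (end_date, rate — PK (location, headcount, department_id) and explicit NOT NULL columns excluded).
projects: 2 nullable (budget, name — PK (headcount, notes, project_id) and explicit NOT NULL columns excluded).
Total: 8 + 5 + 4 + 2 + 2 = 21.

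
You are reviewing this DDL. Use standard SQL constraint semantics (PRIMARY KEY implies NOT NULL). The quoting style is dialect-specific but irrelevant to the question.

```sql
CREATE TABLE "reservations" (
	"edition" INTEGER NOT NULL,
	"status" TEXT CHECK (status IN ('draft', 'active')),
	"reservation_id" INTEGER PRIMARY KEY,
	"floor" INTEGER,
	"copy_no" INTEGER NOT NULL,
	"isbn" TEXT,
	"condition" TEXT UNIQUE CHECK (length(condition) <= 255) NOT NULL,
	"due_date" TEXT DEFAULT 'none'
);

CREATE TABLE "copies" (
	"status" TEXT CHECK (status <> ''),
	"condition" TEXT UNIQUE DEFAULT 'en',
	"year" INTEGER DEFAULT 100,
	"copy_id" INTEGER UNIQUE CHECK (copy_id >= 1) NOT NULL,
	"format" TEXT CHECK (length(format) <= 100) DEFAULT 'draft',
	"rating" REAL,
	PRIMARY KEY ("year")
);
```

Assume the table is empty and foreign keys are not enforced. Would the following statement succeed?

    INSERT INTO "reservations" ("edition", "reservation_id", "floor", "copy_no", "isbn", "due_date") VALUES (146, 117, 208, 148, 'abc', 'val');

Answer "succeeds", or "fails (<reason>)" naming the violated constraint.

condition is omitted from the column list and has no DEFAULT, so it would receive NULL.
But condition is declared NOT NULL.

fails (NOT NULL on condition)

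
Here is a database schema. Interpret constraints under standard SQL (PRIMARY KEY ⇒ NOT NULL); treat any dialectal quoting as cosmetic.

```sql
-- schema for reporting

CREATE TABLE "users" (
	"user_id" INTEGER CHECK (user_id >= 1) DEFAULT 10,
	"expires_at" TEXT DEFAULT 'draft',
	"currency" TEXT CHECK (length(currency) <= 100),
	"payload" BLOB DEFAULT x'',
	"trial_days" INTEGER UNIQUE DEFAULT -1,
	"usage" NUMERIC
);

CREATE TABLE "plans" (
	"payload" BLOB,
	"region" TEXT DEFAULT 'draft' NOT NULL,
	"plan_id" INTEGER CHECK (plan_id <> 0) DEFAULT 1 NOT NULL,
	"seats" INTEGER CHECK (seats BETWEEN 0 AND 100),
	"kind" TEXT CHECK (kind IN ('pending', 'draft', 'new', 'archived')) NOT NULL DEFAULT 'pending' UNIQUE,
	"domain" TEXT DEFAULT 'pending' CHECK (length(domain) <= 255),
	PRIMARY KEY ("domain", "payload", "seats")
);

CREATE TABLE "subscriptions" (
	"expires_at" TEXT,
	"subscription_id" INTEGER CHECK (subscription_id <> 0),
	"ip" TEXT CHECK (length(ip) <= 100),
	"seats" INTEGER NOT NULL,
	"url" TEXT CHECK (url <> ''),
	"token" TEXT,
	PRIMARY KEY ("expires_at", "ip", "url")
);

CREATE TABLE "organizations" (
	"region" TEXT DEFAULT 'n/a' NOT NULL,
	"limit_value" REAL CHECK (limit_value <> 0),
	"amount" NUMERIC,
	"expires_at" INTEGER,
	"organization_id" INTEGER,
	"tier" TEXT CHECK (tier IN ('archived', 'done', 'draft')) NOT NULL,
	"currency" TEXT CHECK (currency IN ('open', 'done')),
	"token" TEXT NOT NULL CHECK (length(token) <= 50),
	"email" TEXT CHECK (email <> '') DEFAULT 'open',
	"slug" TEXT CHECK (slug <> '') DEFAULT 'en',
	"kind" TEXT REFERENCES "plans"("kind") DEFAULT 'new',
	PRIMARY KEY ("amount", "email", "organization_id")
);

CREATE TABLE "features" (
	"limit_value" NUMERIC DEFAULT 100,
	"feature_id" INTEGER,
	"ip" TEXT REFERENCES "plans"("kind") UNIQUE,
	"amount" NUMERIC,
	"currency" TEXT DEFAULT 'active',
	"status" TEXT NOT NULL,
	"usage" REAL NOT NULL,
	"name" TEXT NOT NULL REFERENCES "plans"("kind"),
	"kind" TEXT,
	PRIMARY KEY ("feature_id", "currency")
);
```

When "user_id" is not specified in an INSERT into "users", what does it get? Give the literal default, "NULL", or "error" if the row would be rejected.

user_id has an explicit DEFAULT 10.
When the column is omitted from an INSERT, that default is used.

10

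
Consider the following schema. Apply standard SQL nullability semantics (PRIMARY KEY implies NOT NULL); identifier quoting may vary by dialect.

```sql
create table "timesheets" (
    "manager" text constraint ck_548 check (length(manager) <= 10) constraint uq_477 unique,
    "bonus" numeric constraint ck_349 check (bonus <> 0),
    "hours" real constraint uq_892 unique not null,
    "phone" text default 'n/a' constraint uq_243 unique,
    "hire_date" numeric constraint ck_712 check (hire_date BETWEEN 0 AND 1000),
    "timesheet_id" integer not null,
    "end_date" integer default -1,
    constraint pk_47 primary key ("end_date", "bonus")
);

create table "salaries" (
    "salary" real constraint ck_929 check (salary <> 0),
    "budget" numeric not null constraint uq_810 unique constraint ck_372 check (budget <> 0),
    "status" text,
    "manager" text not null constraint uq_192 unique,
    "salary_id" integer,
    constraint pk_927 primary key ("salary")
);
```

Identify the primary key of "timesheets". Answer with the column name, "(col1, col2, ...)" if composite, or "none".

(end_date, bonus)

A table-level PRIMARY KEY clause names 2 columns: end_date, bonus.
This is a composite key — the combination is unique, not each column individually.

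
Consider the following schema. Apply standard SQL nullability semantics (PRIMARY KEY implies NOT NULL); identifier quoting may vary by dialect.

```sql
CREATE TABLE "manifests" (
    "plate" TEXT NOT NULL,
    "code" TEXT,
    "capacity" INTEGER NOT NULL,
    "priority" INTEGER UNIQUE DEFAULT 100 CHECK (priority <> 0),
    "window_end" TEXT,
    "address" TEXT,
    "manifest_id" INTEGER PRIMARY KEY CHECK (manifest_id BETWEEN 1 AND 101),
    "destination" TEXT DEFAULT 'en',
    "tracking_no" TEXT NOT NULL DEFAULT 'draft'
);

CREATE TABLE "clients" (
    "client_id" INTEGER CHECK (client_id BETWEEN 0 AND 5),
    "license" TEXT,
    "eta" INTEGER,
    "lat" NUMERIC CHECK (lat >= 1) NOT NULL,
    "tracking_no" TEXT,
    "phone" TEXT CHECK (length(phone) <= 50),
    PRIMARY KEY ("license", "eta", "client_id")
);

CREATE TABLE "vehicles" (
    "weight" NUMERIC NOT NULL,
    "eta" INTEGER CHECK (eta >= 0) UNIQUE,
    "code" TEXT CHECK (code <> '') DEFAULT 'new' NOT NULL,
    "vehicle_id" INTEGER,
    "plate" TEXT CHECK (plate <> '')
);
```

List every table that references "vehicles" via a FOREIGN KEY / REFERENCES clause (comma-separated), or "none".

none

No REFERENCES clause anywhere in the schema names vehicles.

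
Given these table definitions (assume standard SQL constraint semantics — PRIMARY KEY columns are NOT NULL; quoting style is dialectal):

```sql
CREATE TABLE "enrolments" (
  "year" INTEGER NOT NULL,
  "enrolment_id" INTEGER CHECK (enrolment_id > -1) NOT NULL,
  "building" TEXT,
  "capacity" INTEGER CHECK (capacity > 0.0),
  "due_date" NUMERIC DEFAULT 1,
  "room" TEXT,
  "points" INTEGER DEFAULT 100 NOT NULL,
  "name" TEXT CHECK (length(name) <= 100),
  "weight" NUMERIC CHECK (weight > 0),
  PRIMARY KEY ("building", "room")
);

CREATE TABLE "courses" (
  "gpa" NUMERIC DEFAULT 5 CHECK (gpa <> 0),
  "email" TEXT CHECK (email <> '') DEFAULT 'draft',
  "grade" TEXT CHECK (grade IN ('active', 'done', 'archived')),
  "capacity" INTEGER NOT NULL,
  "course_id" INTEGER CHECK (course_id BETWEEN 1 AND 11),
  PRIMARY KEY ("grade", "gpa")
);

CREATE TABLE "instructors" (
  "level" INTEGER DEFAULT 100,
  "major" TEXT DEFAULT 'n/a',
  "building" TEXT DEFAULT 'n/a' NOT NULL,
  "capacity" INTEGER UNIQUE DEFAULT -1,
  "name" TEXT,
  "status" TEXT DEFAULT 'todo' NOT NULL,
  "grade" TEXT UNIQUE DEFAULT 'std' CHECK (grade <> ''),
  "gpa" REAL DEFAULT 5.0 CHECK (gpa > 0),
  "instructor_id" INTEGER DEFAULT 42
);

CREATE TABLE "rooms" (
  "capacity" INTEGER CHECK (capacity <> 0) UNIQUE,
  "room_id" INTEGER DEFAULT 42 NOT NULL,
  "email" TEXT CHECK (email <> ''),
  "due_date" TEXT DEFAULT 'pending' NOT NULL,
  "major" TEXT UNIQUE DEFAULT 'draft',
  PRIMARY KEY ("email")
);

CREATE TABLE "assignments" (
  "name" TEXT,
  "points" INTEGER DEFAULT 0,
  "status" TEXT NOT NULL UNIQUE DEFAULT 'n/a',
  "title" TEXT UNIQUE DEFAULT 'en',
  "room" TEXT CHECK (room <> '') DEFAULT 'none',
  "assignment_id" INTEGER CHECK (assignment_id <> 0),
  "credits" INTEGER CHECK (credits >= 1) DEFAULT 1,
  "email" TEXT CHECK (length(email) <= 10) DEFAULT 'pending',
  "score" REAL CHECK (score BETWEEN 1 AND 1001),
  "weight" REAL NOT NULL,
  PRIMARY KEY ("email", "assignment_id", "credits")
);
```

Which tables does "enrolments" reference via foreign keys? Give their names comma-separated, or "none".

none

No column in enrolments has a REFERENCES clause.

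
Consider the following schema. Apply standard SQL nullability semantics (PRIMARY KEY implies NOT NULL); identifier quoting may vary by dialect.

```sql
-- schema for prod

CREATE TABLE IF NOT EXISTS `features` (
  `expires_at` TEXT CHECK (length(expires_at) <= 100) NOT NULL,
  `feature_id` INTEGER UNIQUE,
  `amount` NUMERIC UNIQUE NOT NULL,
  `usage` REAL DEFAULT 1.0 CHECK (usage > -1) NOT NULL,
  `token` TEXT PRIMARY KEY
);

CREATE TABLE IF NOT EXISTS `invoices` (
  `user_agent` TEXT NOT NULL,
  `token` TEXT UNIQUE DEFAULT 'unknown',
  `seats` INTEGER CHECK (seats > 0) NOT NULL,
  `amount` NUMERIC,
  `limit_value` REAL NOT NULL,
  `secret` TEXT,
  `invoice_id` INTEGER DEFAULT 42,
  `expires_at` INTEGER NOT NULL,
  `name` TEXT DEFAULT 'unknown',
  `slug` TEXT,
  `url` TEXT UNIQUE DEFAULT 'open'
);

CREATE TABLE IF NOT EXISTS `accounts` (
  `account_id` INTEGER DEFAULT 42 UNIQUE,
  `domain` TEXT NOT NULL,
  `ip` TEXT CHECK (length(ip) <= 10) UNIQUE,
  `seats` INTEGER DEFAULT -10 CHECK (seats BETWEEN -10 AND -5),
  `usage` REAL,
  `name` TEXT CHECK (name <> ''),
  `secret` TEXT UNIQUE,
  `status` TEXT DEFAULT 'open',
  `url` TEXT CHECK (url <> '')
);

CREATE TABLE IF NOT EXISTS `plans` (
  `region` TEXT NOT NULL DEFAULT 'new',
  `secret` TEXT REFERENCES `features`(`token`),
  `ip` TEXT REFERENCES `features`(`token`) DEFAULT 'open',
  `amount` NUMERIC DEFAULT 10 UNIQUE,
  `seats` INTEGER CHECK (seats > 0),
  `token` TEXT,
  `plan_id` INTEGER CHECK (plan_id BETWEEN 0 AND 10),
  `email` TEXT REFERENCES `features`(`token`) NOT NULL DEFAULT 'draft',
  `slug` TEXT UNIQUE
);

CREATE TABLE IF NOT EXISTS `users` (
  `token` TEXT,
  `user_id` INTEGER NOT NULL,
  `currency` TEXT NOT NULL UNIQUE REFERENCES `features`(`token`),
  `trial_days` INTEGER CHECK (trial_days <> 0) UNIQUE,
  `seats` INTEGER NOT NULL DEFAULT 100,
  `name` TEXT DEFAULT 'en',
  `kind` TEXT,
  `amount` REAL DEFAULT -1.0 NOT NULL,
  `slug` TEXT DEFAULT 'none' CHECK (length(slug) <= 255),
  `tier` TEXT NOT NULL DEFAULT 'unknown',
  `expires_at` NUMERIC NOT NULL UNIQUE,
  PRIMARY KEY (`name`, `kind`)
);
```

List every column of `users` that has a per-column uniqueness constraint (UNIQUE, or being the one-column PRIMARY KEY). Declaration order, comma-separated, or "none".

currency, trial_days, expires_at

- token: no UNIQUE or single-column PK constraint.
- user_id: no UNIQUE or single-column PK constraint.
- currency: declared UNIQUE → unique.
- trial_days: declared UNIQUE → unique.
- seats: no UNIQUE or single-column PK constraint.
- name: part of a composite PRIMARY KEY — only the tuple is unique, not this column on its own.
- kind: part of a composite PRIMARY KEY — only the tuple is unique, not this column on its own.
- amount: no UNIQUE or single-column PK constraint.
- slug: no UNIQUE or single-column PK constraint.
- tier: no UNIQUE or single-column PK constraint.
- expires_at: declared UNIQUE → unique.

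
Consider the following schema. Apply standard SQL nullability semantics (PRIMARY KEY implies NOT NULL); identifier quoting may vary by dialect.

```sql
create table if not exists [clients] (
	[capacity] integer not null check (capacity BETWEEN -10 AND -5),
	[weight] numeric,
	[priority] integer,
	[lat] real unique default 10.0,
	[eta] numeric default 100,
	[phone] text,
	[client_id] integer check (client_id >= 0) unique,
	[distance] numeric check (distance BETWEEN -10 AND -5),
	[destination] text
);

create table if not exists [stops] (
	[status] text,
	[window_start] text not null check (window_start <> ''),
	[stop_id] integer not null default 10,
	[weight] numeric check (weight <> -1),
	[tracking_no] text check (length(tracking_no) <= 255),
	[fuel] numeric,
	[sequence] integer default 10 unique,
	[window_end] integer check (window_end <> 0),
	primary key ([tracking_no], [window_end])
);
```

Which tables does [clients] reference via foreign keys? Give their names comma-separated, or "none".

none

No column in clients has a REFERENCES clause.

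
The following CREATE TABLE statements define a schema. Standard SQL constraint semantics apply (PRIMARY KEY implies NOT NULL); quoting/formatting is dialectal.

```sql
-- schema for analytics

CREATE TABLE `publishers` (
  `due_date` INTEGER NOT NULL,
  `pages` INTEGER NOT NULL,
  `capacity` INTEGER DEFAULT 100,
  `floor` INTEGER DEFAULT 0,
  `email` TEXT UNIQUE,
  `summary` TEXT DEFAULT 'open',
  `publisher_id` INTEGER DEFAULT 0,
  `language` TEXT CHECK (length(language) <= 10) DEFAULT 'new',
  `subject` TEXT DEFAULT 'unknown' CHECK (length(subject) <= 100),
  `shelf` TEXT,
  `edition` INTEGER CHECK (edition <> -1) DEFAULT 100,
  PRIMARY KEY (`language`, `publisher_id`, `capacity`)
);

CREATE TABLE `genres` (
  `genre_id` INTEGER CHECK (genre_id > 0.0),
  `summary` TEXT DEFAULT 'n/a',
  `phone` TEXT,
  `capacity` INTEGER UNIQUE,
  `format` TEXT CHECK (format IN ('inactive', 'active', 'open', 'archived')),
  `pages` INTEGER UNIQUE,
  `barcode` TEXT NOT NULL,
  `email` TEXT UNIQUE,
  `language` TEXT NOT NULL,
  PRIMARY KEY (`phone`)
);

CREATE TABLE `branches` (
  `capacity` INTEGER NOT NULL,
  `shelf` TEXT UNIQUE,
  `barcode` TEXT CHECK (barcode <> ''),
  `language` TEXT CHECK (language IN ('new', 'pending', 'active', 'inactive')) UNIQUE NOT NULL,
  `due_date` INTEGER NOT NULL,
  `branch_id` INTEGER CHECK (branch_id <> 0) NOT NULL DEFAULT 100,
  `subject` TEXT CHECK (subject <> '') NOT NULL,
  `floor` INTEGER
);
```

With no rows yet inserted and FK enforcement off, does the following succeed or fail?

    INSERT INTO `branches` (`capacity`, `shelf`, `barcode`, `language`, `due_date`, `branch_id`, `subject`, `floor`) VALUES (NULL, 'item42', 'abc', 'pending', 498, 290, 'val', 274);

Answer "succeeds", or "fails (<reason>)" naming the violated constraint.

fails (NOT NULL on capacity)

capacity is explicitly set to NULL, but capacity is declared NOT NULL.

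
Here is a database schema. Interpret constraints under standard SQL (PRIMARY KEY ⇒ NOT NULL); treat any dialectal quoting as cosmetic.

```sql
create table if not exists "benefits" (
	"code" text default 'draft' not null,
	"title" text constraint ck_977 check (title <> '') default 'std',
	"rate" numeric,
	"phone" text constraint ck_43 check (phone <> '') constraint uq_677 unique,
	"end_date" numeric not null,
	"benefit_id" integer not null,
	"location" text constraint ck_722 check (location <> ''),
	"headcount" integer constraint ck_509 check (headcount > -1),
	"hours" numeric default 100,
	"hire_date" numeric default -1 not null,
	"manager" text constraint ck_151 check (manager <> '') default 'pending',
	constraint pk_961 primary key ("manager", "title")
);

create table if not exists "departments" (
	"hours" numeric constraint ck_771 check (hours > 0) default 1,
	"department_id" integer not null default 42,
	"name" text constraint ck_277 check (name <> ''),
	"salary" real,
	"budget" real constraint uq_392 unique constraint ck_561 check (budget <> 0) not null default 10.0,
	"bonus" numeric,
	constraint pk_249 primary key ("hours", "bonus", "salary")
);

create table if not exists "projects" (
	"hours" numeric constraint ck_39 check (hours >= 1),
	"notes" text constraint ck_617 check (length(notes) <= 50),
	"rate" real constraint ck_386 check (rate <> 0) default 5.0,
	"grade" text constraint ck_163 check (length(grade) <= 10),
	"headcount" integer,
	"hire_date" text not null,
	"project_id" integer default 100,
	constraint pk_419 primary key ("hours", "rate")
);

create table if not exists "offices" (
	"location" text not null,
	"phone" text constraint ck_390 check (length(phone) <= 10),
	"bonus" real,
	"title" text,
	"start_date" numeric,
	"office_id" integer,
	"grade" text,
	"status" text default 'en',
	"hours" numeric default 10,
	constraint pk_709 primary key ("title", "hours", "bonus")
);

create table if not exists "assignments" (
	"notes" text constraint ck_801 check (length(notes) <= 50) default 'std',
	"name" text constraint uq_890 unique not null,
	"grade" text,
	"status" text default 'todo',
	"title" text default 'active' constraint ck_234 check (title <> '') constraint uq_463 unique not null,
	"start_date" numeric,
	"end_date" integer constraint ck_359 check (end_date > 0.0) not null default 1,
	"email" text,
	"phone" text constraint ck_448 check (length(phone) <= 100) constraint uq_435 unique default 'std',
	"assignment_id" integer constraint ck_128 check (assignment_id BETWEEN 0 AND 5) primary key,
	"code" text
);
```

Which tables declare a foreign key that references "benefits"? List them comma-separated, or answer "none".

No REFERENCES clause anywhere in the schema names benefits.

none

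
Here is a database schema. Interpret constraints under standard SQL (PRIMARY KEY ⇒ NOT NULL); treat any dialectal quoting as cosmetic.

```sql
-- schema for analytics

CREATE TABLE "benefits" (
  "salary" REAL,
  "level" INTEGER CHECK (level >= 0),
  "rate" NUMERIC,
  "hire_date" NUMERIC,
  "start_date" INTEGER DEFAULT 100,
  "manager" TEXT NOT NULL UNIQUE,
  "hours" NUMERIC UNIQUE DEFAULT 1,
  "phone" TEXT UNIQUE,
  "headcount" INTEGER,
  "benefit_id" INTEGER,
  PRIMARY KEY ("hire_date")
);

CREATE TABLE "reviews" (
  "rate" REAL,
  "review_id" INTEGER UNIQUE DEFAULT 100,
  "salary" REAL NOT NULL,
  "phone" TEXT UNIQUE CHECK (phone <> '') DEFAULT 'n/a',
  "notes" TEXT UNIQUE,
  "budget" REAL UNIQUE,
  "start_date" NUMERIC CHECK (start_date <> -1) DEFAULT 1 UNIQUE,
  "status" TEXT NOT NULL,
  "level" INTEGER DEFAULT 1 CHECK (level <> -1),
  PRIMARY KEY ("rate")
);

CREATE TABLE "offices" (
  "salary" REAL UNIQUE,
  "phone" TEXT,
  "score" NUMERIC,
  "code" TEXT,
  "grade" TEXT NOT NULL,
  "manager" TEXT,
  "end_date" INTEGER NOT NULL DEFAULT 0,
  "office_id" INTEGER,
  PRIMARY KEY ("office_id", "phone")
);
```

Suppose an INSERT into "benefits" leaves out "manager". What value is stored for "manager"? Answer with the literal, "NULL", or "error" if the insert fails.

manager has no DEFAULT clause.
Omitting it would insert NULL, but it is declared NOT NULL, so the INSERT fails.

error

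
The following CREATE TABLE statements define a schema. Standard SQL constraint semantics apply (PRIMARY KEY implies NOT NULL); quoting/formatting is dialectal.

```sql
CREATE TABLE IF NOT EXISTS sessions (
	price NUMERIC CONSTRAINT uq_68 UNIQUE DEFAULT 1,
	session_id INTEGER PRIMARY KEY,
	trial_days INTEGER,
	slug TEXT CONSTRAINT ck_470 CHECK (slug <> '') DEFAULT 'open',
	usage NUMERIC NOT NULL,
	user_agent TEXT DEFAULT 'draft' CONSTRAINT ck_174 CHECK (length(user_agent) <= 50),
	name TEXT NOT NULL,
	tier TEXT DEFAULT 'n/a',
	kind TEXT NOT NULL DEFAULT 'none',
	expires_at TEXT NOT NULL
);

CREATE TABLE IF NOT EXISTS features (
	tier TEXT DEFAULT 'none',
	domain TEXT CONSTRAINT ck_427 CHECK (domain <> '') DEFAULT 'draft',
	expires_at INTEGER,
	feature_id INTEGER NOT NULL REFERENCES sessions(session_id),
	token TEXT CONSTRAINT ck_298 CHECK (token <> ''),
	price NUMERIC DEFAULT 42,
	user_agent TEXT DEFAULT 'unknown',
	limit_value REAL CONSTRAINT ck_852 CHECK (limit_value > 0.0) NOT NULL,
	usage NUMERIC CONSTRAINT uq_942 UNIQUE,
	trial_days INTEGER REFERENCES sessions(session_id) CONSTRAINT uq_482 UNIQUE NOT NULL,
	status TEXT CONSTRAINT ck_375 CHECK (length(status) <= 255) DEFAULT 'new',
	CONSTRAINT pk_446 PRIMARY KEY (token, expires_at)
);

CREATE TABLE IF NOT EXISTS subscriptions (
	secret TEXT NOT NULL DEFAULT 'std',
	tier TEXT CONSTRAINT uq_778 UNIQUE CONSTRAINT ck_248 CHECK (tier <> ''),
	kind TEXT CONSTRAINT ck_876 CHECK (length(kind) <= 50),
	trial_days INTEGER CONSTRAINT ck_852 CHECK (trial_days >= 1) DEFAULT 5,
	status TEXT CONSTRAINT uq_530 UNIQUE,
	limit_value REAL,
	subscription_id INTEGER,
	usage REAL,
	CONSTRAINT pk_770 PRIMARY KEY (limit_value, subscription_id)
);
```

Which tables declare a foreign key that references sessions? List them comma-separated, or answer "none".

features

- features.feature_id references sessions(session_id).
- features.trial_days references sessions(session_id).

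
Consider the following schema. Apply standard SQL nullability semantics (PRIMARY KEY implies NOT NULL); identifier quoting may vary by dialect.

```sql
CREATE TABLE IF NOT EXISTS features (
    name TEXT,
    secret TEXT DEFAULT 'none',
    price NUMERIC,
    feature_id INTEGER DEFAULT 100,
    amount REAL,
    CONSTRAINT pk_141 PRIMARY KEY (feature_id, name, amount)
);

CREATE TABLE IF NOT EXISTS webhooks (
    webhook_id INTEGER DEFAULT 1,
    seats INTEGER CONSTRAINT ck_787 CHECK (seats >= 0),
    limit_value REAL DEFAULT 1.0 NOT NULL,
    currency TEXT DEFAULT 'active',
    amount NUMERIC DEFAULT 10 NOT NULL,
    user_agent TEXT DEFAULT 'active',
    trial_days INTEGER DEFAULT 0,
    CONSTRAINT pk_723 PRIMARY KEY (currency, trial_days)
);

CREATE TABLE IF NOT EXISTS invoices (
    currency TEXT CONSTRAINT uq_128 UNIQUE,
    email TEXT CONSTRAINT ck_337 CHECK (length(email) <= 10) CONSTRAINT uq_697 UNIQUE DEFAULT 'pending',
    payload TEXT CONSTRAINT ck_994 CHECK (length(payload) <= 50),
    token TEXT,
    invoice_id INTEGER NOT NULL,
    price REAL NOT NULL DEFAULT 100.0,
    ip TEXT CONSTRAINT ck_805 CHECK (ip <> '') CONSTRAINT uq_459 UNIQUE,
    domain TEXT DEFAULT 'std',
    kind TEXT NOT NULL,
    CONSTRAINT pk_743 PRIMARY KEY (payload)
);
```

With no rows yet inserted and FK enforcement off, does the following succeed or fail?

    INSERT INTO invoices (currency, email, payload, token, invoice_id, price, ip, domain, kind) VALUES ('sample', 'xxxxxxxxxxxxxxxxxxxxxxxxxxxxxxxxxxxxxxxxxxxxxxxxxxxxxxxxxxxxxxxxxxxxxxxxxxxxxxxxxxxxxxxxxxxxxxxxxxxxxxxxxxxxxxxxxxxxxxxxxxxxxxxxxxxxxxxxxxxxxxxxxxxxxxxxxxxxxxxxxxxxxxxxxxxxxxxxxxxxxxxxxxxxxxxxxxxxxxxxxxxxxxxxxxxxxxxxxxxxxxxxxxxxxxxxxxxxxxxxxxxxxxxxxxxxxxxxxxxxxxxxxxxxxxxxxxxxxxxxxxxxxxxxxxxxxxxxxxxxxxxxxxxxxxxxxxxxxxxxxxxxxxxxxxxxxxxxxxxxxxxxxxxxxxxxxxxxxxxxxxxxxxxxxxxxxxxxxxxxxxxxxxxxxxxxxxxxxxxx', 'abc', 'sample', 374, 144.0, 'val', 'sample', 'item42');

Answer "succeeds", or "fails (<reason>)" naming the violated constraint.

The value 'xxxxxxxxxxxxxxxxxxxxxxxxxxxxxxxxxxxxxxxxxxxxxxxxxxxxxxxxxxxxxxxxxxxxxxxxxxxxxxxxxxxxxxxxxxxxxxxxxxxxxxxxxxxxxxxxxxxxxxxxxxxxxxxxxxxxxxxxxxxxxxxxxxxxxxxxxxxxxxxxxxxxxxxxxxxxxxxxxxxxxxxxxxxxxxxxxxxxxxxxxxxxxxxxxxxxxxxxxxxxxxxxxxxxxxxxxxxxxxxxxxxxxxxxxxxxxxxxxxxxxxxxxxxxxxxxxxxxxxxxxxxxxxxxxxxxxxxxxxxxxxxxxxxxxxxxxxxxxxxxxxxxxxxxxxxxxxxxxxxxxxxxxxxxxxxxxxxxxxxxxxxxxxxxxxxxxxxxxxxxxxxxxxxxxxxxxxxxxxxx' for email violates CHECK (length(email) <= 10).

fails (CHECK on email)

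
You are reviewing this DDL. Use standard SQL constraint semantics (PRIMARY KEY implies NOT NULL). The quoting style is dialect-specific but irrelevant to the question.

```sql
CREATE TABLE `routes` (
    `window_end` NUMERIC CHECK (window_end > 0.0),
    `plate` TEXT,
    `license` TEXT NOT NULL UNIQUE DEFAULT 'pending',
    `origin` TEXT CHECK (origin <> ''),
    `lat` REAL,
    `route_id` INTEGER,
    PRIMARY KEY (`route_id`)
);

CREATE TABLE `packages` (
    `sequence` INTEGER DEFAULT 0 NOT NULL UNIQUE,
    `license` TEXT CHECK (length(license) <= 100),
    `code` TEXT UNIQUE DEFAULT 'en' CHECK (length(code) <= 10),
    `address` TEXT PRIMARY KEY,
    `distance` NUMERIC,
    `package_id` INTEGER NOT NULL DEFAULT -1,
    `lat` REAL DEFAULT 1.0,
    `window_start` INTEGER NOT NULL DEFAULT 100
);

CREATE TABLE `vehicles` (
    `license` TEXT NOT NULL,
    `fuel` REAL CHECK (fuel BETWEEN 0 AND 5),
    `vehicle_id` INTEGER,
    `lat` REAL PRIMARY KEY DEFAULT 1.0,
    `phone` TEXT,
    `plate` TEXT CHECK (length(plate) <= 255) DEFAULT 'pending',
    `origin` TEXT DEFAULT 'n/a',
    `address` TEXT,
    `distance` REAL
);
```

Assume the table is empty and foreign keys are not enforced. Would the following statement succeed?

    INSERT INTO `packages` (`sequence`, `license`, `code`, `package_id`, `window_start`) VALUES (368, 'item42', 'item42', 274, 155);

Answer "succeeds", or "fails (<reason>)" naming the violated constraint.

address is omitted from the column list and has no DEFAULT, so it would receive NULL.
But address is part of the PRIMARY KEY (implied NOT NULL).

fails (NOT NULL on address)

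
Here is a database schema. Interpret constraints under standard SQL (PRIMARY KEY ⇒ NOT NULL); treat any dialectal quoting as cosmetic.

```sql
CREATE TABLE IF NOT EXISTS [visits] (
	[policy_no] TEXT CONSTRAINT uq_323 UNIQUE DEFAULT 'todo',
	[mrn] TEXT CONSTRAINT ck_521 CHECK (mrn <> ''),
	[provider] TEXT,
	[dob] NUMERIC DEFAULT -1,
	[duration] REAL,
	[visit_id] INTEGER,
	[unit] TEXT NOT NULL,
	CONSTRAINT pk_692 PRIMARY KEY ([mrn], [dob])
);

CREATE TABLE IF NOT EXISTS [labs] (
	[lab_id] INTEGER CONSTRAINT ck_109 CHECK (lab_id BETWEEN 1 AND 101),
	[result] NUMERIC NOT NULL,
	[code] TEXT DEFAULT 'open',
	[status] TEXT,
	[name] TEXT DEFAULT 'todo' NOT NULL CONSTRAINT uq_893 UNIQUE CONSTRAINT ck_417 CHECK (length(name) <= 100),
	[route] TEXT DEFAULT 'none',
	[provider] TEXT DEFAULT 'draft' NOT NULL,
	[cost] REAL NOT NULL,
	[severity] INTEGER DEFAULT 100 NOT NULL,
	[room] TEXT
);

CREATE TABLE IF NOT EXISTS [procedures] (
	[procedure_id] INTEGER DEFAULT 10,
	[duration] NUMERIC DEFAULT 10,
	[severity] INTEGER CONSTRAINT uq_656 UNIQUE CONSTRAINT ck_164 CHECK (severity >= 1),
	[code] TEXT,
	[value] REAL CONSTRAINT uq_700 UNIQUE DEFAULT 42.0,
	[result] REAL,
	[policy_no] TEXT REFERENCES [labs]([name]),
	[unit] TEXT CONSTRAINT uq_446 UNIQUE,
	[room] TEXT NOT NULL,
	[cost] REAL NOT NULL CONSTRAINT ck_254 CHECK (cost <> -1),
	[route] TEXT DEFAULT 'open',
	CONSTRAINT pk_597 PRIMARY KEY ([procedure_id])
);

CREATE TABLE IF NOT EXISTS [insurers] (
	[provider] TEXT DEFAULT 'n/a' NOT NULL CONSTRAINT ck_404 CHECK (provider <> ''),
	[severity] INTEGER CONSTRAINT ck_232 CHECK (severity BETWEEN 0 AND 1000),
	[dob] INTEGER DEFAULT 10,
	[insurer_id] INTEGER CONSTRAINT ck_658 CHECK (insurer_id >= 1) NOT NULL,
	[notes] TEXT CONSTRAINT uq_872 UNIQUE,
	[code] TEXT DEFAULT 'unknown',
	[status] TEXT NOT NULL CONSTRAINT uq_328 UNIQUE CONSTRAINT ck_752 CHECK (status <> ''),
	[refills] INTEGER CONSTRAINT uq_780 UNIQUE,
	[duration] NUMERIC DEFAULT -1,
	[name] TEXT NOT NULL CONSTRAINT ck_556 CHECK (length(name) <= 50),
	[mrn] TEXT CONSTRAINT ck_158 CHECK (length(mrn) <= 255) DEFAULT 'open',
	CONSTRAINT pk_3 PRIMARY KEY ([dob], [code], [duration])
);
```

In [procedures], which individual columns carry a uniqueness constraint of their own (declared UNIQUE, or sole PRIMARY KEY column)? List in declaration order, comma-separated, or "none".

- procedure_id: single-column PRIMARY KEY → unique.
- duration: no UNIQUE or single-column PK constraint.
- severity: declared UNIQUE → unique.
- code: no UNIQUE or single-column PK constraint.
- value: declared UNIQUE → unique.
- result: no UNIQUE or single-column PK constraint.
- policy_no: no UNIQUE or single-column PK constraint.
- unit: declared UNIQUE → unique.
- room: no UNIQUE or single-column PK constraint.
- cost: no UNIQUE or single-column PK constraint.
- route: no UNIQUE or single-column PK constraint.

procedure_id, severity, value, unit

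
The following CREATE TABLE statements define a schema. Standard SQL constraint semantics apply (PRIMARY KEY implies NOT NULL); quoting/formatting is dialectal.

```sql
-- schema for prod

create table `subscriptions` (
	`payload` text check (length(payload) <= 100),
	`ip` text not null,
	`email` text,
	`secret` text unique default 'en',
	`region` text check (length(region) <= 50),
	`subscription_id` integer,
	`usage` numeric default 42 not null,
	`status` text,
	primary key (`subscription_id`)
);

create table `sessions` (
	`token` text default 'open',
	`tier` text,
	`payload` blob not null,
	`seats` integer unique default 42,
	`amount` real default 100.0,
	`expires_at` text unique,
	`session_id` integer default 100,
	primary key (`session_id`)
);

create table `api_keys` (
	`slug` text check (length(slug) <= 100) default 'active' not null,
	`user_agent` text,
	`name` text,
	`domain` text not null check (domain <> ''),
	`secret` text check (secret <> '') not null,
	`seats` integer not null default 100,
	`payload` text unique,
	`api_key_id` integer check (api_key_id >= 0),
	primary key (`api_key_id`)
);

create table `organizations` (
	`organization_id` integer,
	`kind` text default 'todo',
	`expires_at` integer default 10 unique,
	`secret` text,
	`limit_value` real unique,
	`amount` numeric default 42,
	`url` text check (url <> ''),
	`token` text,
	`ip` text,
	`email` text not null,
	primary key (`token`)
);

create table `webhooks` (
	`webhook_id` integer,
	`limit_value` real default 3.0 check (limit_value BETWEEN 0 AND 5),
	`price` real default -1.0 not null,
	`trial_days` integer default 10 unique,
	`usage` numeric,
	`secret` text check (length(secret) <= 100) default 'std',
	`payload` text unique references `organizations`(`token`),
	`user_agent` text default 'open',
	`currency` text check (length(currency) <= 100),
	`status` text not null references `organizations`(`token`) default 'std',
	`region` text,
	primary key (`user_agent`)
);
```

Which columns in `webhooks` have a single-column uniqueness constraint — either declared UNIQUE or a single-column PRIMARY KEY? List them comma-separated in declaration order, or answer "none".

trial_days, payload, user_agent

- webhook_id: no UNIQUE or single-column PK constraint.
- limit_value: no UNIQUE or single-column PK constraint.
- price: no UNIQUE or single-column PK constraint.
- trial_days: declared UNIQUE → unique.
- usage: no UNIQUE or single-column PK constraint.
- secret: no UNIQUE or single-column PK constraint.
- payload: declared UNIQUE → unique.
- user_agent: single-column PRIMARY KEY → unique.
- currency: no UNIQUE or single-column PK constraint.
- status: no UNIQUE or single-column PK constraint.
- region: no UNIQUE or single-column PK constraint.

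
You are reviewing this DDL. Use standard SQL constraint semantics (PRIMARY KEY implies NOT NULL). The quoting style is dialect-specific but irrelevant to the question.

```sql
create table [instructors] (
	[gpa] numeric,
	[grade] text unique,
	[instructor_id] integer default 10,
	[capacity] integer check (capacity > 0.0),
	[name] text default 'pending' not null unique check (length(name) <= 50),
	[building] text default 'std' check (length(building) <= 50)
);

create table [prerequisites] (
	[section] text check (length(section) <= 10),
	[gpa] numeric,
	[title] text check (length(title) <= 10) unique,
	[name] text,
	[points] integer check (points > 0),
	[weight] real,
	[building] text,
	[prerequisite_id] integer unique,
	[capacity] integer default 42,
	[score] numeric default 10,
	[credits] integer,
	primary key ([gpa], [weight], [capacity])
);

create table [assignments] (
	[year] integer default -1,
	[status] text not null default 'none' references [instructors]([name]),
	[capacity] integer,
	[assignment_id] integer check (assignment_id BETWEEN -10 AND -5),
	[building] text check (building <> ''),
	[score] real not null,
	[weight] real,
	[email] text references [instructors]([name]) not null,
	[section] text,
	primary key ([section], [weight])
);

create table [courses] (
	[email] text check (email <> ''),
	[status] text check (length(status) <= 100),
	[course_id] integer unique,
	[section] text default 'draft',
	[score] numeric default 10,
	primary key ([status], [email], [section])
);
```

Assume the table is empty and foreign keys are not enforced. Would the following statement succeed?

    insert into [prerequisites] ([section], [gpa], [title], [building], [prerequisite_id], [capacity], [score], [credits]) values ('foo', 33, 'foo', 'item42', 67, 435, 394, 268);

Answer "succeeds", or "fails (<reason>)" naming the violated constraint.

weight is omitted from the column list and has no DEFAULT, so it would receive NULL.
But weight is part of the PRIMARY KEY (implied NOT NULL).

fails (NOT NULL on weight)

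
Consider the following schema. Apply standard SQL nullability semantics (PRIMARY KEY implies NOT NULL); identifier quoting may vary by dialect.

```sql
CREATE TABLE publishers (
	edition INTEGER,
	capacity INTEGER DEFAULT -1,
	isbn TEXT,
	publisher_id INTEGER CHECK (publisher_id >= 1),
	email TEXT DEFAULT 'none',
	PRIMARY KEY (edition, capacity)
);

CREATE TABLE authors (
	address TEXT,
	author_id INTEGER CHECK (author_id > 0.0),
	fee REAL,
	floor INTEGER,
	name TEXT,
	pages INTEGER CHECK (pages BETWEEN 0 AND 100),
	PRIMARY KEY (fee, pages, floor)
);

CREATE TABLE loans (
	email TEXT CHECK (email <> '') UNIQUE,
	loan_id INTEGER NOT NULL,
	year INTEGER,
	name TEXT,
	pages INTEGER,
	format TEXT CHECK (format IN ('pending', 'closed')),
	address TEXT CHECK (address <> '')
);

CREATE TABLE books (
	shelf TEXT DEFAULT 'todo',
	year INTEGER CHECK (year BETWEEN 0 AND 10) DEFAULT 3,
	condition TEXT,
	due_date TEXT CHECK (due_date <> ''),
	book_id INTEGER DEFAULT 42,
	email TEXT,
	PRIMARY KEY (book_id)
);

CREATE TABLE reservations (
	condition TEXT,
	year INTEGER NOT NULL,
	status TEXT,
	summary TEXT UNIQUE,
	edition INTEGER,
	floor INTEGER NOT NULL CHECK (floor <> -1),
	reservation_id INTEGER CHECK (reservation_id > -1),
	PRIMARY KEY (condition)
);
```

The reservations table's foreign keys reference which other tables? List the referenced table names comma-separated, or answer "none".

none

No column in reservations has a REFERENCES clause.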